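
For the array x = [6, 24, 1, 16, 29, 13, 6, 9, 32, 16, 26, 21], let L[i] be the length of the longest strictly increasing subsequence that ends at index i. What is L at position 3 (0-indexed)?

2

dp[i] = 1 + max{dp[j] : j<i, x[j]<x[i]} (or 1 if no such j):
i:      0  1  2  3  4  5  6  7  8  9 10 11
x[i]:   6 24  1 16 29 13  6  9 32 16 26 21
dp:     1  2  1  2  3  2  2  3  4  4  5  5
At index 3 the value is 2.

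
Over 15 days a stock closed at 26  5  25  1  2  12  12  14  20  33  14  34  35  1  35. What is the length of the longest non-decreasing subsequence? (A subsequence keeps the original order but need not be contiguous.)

10

Track the smallest tail for each achievable length (allowing ties):
26 → extends → [26]
5 → replaces 26 → [5]
25 → extends → [5, 25]
1 → replaces 5 → [1, 25]
2 → replaces 25 → [1, 2]
12 → extends → [1, 2, 12]
12 → extends → [1, 2, 12, 12]
14 → extends → [1, 2, 12, 12, 14]
20 → extends → [1, 2, 12, 12, 14, 20]
33 → extends → [1, 2, 12, 12, 14, 20, 33]
14 → replaces 20 → [1, 2, 12, 12, 14, 14, 33]
34 → extends → [1, 2, 12, 12, 14, 14, 33, 34]
35 → extends → [1, 2, 12, 12, 14, 14, 33, 34, 35]
1 → replaces 2 → [1, 1, 12, 12, 14, 14, 33, 34, 35]
35 → extends → [1, 1, 12, 12, 14, 14, 33, 34, 35, 35]
Ten tails, so the longest non-decreasing subsequence has length 10 (e.g. 1, 2, 12, 12, 14, 20, 33, 34, 35, 35).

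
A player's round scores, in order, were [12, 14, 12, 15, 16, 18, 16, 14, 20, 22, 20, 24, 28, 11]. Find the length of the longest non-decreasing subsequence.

Track the smallest tail for each achievable length (allowing ties):
12 → extends → [12]
14 → extends → [12, 14]
12 → replaces 14 → [12, 12]
15 → extends → [12, 12, 15]
16 → extends → [12, 12, 15, 16]
18 → extends → [12, 12, 15, 16, 18]
16 → replaces 18 → [12, 12, 15, 16, 16]
14 → replaces 15 → [12, 12, 14, 16, 16]
20 → extends → [12, 12, 14, 16, 16, 20]
22 → extends → [12, 12, 14, 16, 16, 20, 22]
20 → replaces 22 → [12, 12, 14, 16, 16, 20, 20]
24 → extends → [12, 12, 14, 16, 16, 20, 20, 24]
28 → extends → [12, 12, 14, 16, 16, 20, 20, 24, 28]
11 → replaces 12 → [11, 12, 14, 16, 16, 20, 20, 24, 28]
Nine tails, so the longest non-decreasing subsequence has length 9 (e.g. 12, 14, 15, 16, 18, 20, 22, 24, 28).

9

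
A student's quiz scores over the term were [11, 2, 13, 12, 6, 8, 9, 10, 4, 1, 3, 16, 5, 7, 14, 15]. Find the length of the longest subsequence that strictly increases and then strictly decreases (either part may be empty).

7

inc[i] = longest strictly increasing subsequence ending at i; dec[i] = longest strictly decreasing subsequence starting at i:
i:      1  2  3  4  5  6  7  8  9 10 11 12 13 14 15 16
a[i]:  11  2 13 12  6  8  9 10  4  1  3 16  5  7 14 15
inc:    1  1  2  2  2  3  4  5  2  1  2  6  3  4  6  7
dec:    4  2  5  4  3  3  3  3  2  1  1  2  1  1  1  1
Best peak at i=8 (value 10): inc=5, dec=3, length 5+3−1 = 7.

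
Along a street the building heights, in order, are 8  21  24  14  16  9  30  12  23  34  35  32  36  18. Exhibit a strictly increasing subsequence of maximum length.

8, 21, 24, 30, 34, 35, 36

Patience tails give the LIS length; then backtrack through the dp parents:
8 → extends → [8]
21 → extends → [8, 21]
24 → extends → [8, 21, 24]
14 → replaces 21 → [8, 14, 24]
16 → replaces 24 → [8, 14, 16]
9 → replaces 14 → [8, 9, 16]
30 → extends → [8, 9, 16, 30]
12 → replaces 16 → [8, 9, 12, 30]
23 → replaces 30 → [8, 9, 12, 23]
34 → extends → [8, 9, 12, 23, 34]
35 → extends → [8, 9, 12, 23, 34, 35]
32 → replaces 34 → [8, 9, 12, 23, 32, 35]
36 → extends → [8, 9, 12, 23, 32, 35, 36]
18 → replaces 23 → [8, 9, 12, 18, 32, 35, 36]
Length 7; one witness is 8, 21, 24, 30, 34, 35, 36.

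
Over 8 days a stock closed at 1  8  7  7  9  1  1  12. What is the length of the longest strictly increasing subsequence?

Let dp[i] be the length of the longest such subsequence ending at index i:
i:      1  2  3  4  5  6  7  8
a[i]:   1  8  7  7  9  1  1 12
dp:     1  2  2  2  3  1  1  4
Maximum dp value is 4.

4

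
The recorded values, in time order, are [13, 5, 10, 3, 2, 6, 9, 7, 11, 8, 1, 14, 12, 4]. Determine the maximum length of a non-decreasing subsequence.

5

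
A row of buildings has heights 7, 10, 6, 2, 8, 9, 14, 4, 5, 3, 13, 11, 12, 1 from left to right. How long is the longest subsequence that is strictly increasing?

5

Track the smallest tail for each achievable length (strict):
7 → extends → [7]
10 → extends → [7, 10]
6 → replaces 7 → [6, 10]
2 → replaces 6 → [2, 10]
8 → replaces 10 → [2, 8]
9 → extends → [2, 8, 9]
14 → extends → [2, 8, 9, 14]
4 → replaces 8 → [2, 4, 9, 14]
5 → replaces 9 → [2, 4, 5, 14]
3 → replaces 4 → [2, 3, 5, 14]
13 → replaces 14 → [2, 3, 5, 13]
11 → replaces 13 → [2, 3, 5, 11]
12 → extends → [2, 3, 5, 11, 12]
1 → replaces 2 → [1, 3, 5, 11, 12]
Five tails, so the longest strictly increasing subsequence has length 5 (e.g. 7, 8, 9, 11, 12).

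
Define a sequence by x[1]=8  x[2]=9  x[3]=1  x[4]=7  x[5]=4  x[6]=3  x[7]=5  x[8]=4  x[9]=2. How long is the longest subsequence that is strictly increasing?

3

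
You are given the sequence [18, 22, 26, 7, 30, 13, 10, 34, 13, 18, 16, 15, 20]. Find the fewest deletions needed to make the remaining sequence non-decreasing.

Fewest deletions = n − (longest non-decreasing subsequence).
Patience tails:
18 → extends → [18]
22 → extends → [18, 22]
26 → extends → [18, 22, 26]
7 → replaces 18 → [7, 22, 26]
30 → extends → [7, 22, 26, 30]
13 → replaces 22 → [7, 13, 26, 30]
10 → replaces 13 → [7, 10, 26, 30]
34 → extends → [7, 10, 26, 30, 34]
13 → replaces 26 → [7, 10, 13, 30, 34]
18 → replaces 30 → [7, 10, 13, 18, 34]
16 → replaces 18 → [7, 10, 13, 16, 34]
15 → replaces 16 → [7, 10, 13, 15, 34]
20 → replaces 34 → [7, 10, 13, 15, 20]
Longest non-decreasing subsequence has length 5, so deletions = 13 − 5 = 8.

8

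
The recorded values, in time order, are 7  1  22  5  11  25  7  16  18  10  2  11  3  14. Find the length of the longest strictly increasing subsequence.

Track the smallest tail for each achievable length (strict):
7 → extends → [7]
1 → replaces 7 → [1]
22 → extends → [1, 22]
5 → replaces 22 → [1, 5]
11 → extends → [1, 5, 11]
25 → extends → [1, 5, 11, 25]
7 → replaces 11 → [1, 5, 7, 25]
16 → replaces 25 → [1, 5, 7, 16]
18 → extends → [1, 5, 7, 16, 18]
10 → replaces 16 → [1, 5, 7, 10, 18]
2 → replaces 5 → [1, 2, 7, 10, 18]
11 → replaces 18 → [1, 2, 7, 10, 11]
3 → replaces 7 → [1, 2, 3, 10, 11]
14 → extends → [1, 2, 3, 10, 11, 14]
Six tails, so the longest strictly increasing subsequence has length 6 (e.g. 1, 5, 7, 10, 11, 14).

6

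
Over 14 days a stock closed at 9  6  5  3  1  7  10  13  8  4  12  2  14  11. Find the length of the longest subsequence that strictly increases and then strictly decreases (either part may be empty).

inc[i] = longest strictly increasing subsequence ending at i; dec[i] = longest strictly decreasing subsequence starting at i:
i:      1  2  3  4  5  6  7  8  9 10 11 12 13 14
a[i]:   9  6  5  3  1  7 10 13  8  4 12  2 14 11
inc:    1  1  1  1  1  2  3  4  3  2  4  2  5  4
dec:    5  4  3  2  1  3  4  4  3  2  2  1  2  1
Best peak at i=8 (value 13): inc=4, dec=4, length 4+4−1 = 7.

7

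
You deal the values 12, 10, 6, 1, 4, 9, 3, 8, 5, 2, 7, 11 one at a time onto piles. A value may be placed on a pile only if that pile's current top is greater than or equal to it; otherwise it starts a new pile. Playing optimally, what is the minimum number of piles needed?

Place each on the leftmost legal pile:
12 → new pile 1 (tops now [12])
10 → pile 1 (tops now [10])
6 → pile 1 (tops now [6])
1 → pile 1 (tops now [1])
4 → new pile 2 (tops now [1, 4])
9 → new pile 3 (tops now [1, 4, 9])
3 → pile 2 (tops now [1, 3, 9])
8 → pile 3 (tops now [1, 3, 8])
5 → pile 3 (tops now [1, 3, 5])
2 → pile 2 (tops now [1, 2, 5])
7 → new pile 4 (tops now [1, 2, 5, 7])
11 → new pile 5 (tops now [1, 2, 5, 7, 11])
Five piles.

5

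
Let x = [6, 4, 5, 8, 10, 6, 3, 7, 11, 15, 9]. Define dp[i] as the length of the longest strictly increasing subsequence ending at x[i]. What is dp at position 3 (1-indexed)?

dp[i] = 1 + max{dp[j] : j<i, x[j]<x[i]} (or 1 if no such j):
i:      1  2  3  4  5  6  7  8  9 10 11
x[i]:   6  4  5  8 10  6  3  7 11 15  9
dp:     1  1  2  3  4  3  1  4  5  6  5
At index 3 the value is 2.

2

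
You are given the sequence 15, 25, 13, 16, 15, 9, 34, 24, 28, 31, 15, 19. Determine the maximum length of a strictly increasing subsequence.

Track the smallest tail for each achievable length (strict):
15 → extends → [15]
25 → extends → [15, 25]
13 → replaces 15 → [13, 25]
16 → replaces 25 → [13, 16]
15 → replaces 16 → [13, 15]
9 → replaces 13 → [9, 15]
34 → extends → [9, 15, 34]
24 → replaces 34 → [9, 15, 24]
28 → extends → [9, 15, 24, 28]
31 → extends → [9, 15, 24, 28, 31]
15 → already a tail → [9, 15, 24, 28, 31]
19 → replaces 24 → [9, 15, 19, 28, 31]
Five tails, so the longest strictly increasing subsequence has length 5 (e.g. 15, 16, 24, 28, 31).

5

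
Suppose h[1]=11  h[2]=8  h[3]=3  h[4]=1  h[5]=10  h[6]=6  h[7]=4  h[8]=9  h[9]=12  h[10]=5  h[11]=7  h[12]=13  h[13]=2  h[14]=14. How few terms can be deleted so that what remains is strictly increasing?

8

Fewest deletions = n − (longest strictly increasing subsequence).
Patience tails:
11 → extends → [11]
8 → replaces 11 → [8]
3 → replaces 8 → [3]
1 → replaces 3 → [1]
10 → extends → [1, 10]
6 → replaces 10 → [1, 6]
4 → replaces 6 → [1, 4]
9 → extends → [1, 4, 9]
12 → extends → [1, 4, 9, 12]
5 → replaces 9 → [1, 4, 5, 12]
7 → replaces 12 → [1, 4, 5, 7]
13 → extends → [1, 4, 5, 7, 13]
2 → replaces 4 → [1, 2, 5, 7, 13]
14 → extends → [1, 2, 5, 7, 13, 14]
Longest strictly increasing subsequence has length 6, so deletions = 14 − 6 = 8.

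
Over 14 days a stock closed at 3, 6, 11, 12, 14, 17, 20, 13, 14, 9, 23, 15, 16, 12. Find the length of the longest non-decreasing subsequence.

Track the smallest tail for each achievable length (allowing ties):
3 → extends → [3]
6 → extends → [3, 6]
11 → extends → [3, 6, 11]
12 → extends → [3, 6, 11, 12]
14 → extends → [3, 6, 11, 12, 14]
17 → extends → [3, 6, 11, 12, 14, 17]
20 → extends → [3, 6, 11, 12, 14, 17, 20]
13 → replaces 14 → [3, 6, 11, 12, 13, 17, 20]
14 → replaces 17 → [3, 6, 11, 12, 13, 14, 20]
9 → replaces 11 → [3, 6, 9, 12, 13, 14, 20]
23 → extends → [3, 6, 9, 12, 13, 14, 20, 23]
15 → replaces 20 → [3, 6, 9, 12, 13, 14, 15, 23]
16 → replaces 23 → [3, 6, 9, 12, 13, 14, 15, 16]
12 → replaces 13 → [3, 6, 9, 12, 12, 14, 15, 16]
Eight tails, so the longest non-decreasing subsequence has length 8 (e.g. 3, 6, 11, 12, 14, 17, 20, 23).

8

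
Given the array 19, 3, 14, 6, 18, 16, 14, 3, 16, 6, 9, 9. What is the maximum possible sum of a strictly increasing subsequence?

Let S[i] be the best sum of a strictly increasing subsequence ending at i:
i:      1  2  3  4  5  6  7  8  9 10 11 12
a[i]:  19  3 14  6 18 16 14  3 16  6  9  9
S:     19  3 17  9 35 33 23  3 39  9 18 18
Maximum is 39 (e.g. 3 + 6 + 14 + 16).

39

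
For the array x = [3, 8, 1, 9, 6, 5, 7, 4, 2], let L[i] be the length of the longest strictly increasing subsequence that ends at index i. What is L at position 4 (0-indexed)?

2

dp[i] = 1 + max{dp[j] : j<i, x[j]<x[i]} (or 1 if no such j):
i:     0 1 2 3 4 5 6 7 8
x[i]:  3 8 1 9 6 5 7 4 2
dp:    1 2 1 3 2 2 3 2 2
At index 4 the value is 2.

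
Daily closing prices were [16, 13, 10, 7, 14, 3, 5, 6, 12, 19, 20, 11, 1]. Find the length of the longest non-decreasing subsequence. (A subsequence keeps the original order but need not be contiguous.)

6

Let dp[i] be the length of the longest such subsequence ending at index i:
i:      1  2  3  4  5  6  7  8  9 10 11 12 13
a[i]:  16 13 10  7 14  3  5  6 12 19 20 11  1
dp:     1  1  1  1  2  1  2  3  4  5  6  4  1
Maximum dp value is 6.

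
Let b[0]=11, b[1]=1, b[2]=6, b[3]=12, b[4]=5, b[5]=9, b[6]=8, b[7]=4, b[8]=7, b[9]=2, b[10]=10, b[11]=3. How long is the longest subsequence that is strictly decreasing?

Let dp[i] be the longest strictly decreasing subsequence ending at i:
i:      0  1  2  3  4  5  6  7  8  9 10 11
b[i]:  11  1  6 12  5  9  8  4  7  2 10  3
dp:     1  2  2  1  3  2  3  4  4  5  2  5
Maximum is 5.

5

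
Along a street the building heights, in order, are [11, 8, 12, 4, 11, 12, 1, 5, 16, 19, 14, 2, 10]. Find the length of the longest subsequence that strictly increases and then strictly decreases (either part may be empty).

7

inc[i] = longest strictly increasing subsequence ending at i; dec[i] = longest strictly decreasing subsequence starting at i:
i:      1  2  3  4  5  6  7  8  9 10 11 12 13
a[i]:  11  8 12  4 11 12  1  5 16 19 14  2 10
inc:    1  1  2  1  2  3  1  2  4  5  4  2  3
dec:    4  3  4  2  3  3  1  2  3  3  2  1  1
Best peak at i=10 (value 19): inc=5, dec=3, length 5+3−1 = 7.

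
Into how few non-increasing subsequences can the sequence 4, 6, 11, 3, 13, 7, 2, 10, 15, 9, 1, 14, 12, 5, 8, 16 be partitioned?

Place each on the leftmost legal pile:
4 → new pile 1 (tops now [4])
6 → new pile 2 (tops now [4, 6])
11 → new pile 3 (tops now [4, 6, 11])
3 → pile 1 (tops now [3, 6, 11])
13 → new pile 4 (tops now [3, 6, 11, 13])
7 → pile 3 (tops now [3, 6, 7, 13])
2 → pile 1 (tops now [2, 6, 7, 13])
10 → pile 4 (tops now [2, 6, 7, 10])
15 → new pile 5 (tops now [2, 6, 7, 10, 15])
9 → pile 4 (tops now [2, 6, 7, 9, 15])
1 → pile 1 (tops now [1, 6, 7, 9, 15])
14 → pile 5 (tops now [1, 6, 7, 9, 14])
12 → pile 5 (tops now [1, 6, 7, 9, 12])
5 → pile 2 (tops now [1, 5, 7, 9, 12])
8 → pile 4 (tops now [1, 5, 7, 8, 12])
16 → new pile 6 (tops now [1, 5, 7, 8, 12, 16])
Six piles.

6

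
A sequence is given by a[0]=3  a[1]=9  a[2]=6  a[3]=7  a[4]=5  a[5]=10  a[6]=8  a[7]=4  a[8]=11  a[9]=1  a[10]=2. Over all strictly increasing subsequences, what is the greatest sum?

Let S[i] be the best sum of a strictly increasing subsequence ending at i:
i:      0  1  2  3  4  5  6  7  8  9 10
a[i]:   3  9  6  7  5 10  8  4 11  1  2
S:      3 12  9 16  8 26 24  7 37  1  3
Maximum is 37 (e.g. 3 + 6 + 7 + 10 + 11).

37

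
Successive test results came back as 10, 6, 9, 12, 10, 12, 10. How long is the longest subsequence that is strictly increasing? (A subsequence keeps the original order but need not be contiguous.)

4

Let dp[i] be the length of the longest such subsequence ending at index i:
i:      1  2  3  4  5  6  7
a[i]:  10  6  9 12 10 12 10
dp:     1  1  2  3  3  4  3
Maximum dp value is 4.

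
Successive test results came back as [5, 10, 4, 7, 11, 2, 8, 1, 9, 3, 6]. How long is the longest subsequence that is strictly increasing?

Track the smallest tail for each achievable length (strict):
5 → extends → [5]
10 → extends → [5, 10]
4 → replaces 5 → [4, 10]
7 → replaces 10 → [4, 7]
11 → extends → [4, 7, 11]
2 → replaces 4 → [2, 7, 11]
8 → replaces 11 → [2, 7, 8]
1 → replaces 2 → [1, 7, 8]
9 → extends → [1, 7, 8, 9]
3 → replaces 7 → [1, 3, 8, 9]
6 → replaces 8 → [1, 3, 6, 9]
Four tails, so the longest strictly increasing subsequence has length 4 (e.g. 5, 7, 8, 9).

4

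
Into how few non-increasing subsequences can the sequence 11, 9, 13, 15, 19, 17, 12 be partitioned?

Place each on the leftmost legal pile:
11 → new pile 1 (tops now [11])
9 → pile 1 (tops now [9])
13 → new pile 2 (tops now [9, 13])
15 → new pile 3 (tops now [9, 13, 15])
19 → new pile 4 (tops now [9, 13, 15, 19])
17 → pile 4 (tops now [9, 13, 15, 17])
12 → pile 2 (tops now [9, 12, 15, 17])
Four piles.

4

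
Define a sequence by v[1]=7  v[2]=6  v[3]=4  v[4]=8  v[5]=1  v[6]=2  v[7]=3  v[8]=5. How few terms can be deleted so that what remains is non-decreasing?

4

Fewest deletions = n − (longest non-decreasing subsequence).
i:     1 2 3 4 5 6 7 8
v[i]:  7 6 4 8 1 2 3 5
dp:    1 1 1 2 1 2 3 4
max dp = 4, so deletions = 8 − 4 = 4.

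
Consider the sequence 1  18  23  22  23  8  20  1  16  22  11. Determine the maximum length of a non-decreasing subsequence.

4

Track the smallest tail for each achievable length (allowing ties):
1 → extends → [1]
18 → extends → [1, 18]
23 → extends → [1, 18, 23]
22 → replaces 23 → [1, 18, 22]
23 → extends → [1, 18, 22, 23]
8 → replaces 18 → [1, 8, 22, 23]
20 → replaces 22 → [1, 8, 20, 23]
1 → replaces 8 → [1, 1, 20, 23]
16 → replaces 20 → [1, 1, 16, 23]
22 → replaces 23 → [1, 1, 16, 22]
11 → replaces 16 → [1, 1, 11, 22]
Four tails, so the longest non-decreasing subsequence has length 4 (e.g. 1, 18, 23, 23).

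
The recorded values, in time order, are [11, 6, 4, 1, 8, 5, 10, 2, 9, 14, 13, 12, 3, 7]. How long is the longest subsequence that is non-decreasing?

Track the smallest tail for each achievable length (allowing ties):
11 → extends → [11]
6 → replaces 11 → [6]
4 → replaces 6 → [4]
1 → replaces 4 → [1]
8 → extends → [1, 8]
5 → replaces 8 → [1, 5]
10 → extends → [1, 5, 10]
2 → replaces 5 → [1, 2, 10]
9 → replaces 10 → [1, 2, 9]
14 → extends → [1, 2, 9, 14]
13 → replaces 14 → [1, 2, 9, 13]
12 → replaces 13 → [1, 2, 9, 12]
3 → replaces 9 → [1, 2, 3, 12]
7 → replaces 12 → [1, 2, 3, 7]
Four tails, so the longest non-decreasing subsequence has length 4 (e.g. 6, 8, 10, 14).

4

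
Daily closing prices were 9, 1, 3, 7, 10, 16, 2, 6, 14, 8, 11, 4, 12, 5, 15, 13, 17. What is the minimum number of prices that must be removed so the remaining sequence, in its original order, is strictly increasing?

9

Fewest deletions = n − (longest strictly increasing subsequence).
Patience tails:
9 → extends → [9]
1 → replaces 9 → [1]
3 → extends → [1, 3]
7 → extends → [1, 3, 7]
10 → extends → [1, 3, 7, 10]
16 → extends → [1, 3, 7, 10, 16]
2 → replaces 3 → [1, 2, 7, 10, 16]
6 → replaces 7 → [1, 2, 6, 10, 16]
14 → replaces 16 → [1, 2, 6, 10, 14]
8 → replaces 10 → [1, 2, 6, 8, 14]
11 → replaces 14 → [1, 2, 6, 8, 11]
4 → replaces 6 → [1, 2, 4, 8, 11]
12 → extends → [1, 2, 4, 8, 11, 12]
5 → replaces 8 → [1, 2, 4, 5, 11, 12]
15 → extends → [1, 2, 4, 5, 11, 12, 15]
13 → replaces 15 → [1, 2, 4, 5, 11, 12, 13]
17 → extends → [1, 2, 4, 5, 11, 12, 13, 17]
Longest strictly increasing subsequence has length 8, so deletions = 17 − 8 = 9.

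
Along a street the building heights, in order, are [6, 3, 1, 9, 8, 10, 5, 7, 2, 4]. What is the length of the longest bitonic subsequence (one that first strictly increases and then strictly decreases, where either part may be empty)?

inc[i] = longest strictly increasing subsequence ending at i; dec[i] = longest strictly decreasing subsequence starting at i:
i:      1  2  3  4  5  6  7  8  9 10
a[i]:   6  3  1  9  8 10  5  7  2  4
inc:    1  1  1  2  2  3  2  3  2  3
dec:    3  2  1  4  3  3  2  2  1  1
Best peak at i=4 (value 9): inc=2, dec=4, length 2+4−1 = 5.

5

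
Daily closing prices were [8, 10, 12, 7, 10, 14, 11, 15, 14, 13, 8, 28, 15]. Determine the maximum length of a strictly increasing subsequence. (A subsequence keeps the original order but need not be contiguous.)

Track the smallest tail for each achievable length (strict):
8 → extends → [8]
10 → extends → [8, 10]
12 → extends → [8, 10, 12]
7 → replaces 8 → [7, 10, 12]
10 → already a tail → [7, 10, 12]
14 → extends → [7, 10, 12, 14]
11 → replaces 12 → [7, 10, 11, 14]
15 → extends → [7, 10, 11, 14, 15]
14 → already a tail → [7, 10, 11, 14, 15]
13 → replaces 14 → [7, 10, 11, 13, 15]
8 → replaces 10 → [7, 8, 11, 13, 15]
28 → extends → [7, 8, 11, 13, 15, 28]
15 → already a tail → [7, 8, 11, 13, 15, 28]
Six tails, so the longest strictly increasing subsequence has length 6 (e.g. 8, 10, 12, 14, 15, 28).

6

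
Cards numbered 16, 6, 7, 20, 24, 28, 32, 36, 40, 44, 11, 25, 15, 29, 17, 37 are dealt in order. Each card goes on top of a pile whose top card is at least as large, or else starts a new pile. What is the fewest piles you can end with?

Place each on the leftmost legal pile:
16 → new pile 1 (tops now [16])
6 → pile 1 (tops now [6])
7 → new pile 2 (tops now [6, 7])
20 → new pile 3 (tops now [6, 7, 20])
24 → new pile 4 (tops now [6, 7, 20, 24])
28 → new pile 5 (tops now [6, 7, 20, 24, 28])
32 → new pile 6 (tops now [6, 7, 20, 24, 28, 32])
36 → new pile 7 (tops now [6, 7, 20, 24, 28, 32, 36])
40 → new pile 8 (tops now [6, 7, 20, 24, 28, 32, 36, 40])
44 → new pile 9 (tops now [6, 7, 20, 24, 28, 32, 36, 40, 44])
11 → pile 3 (tops now [6, 7, 11, 24, 28, 32, 36, 40, 44])
25 → pile 5 (tops now [6, 7, 11, 24, 25, 32, 36, 40, 44])
15 → pile 4 (tops now [6, 7, 11, 15, 25, 32, 36, 40, 44])
29 → pile 6 (tops now [6, 7, 11, 15, 25, 29, 36, 40, 44])
17 → pile 5 (tops now [6, 7, 11, 15, 17, 29, 36, 40, 44])
37 → pile 8 (tops now [6, 7, 11, 15, 17, 29, 36, 37, 44])
Nine piles.

9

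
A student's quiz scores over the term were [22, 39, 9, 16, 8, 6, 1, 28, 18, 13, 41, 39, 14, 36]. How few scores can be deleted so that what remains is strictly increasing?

Fewest deletions = n − (longest strictly increasing subsequence).
Patience tails:
22 → extends → [22]
39 → extends → [22, 39]
9 → replaces 22 → [9, 39]
16 → replaces 39 → [9, 16]
8 → replaces 9 → [8, 16]
6 → replaces 8 → [6, 16]
1 → replaces 6 → [1, 16]
28 → extends → [1, 16, 28]
18 → replaces 28 → [1, 16, 18]
13 → replaces 16 → [1, 13, 18]
41 → extends → [1, 13, 18, 41]
39 → replaces 41 → [1, 13, 18, 39]
14 → replaces 18 → [1, 13, 14, 39]
36 → replaces 39 → [1, 13, 14, 36]
Longest strictly increasing subsequence has length 4, so deletions = 14 − 4 = 10.

10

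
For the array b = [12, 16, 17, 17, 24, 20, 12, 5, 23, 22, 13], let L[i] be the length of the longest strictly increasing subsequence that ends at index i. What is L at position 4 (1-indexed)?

dp[i] = 1 + max{dp[j] : j<i, b[j]<b[i]} (or 1 if no such j):
i:      1  2  3  4  5  6  7  8  9 10 11
b[i]:  12 16 17 17 24 20 12  5 23 22 13
dp:     1  2  3  3  4  4  1  1  5  5  2
At index 4 the value is 3.

3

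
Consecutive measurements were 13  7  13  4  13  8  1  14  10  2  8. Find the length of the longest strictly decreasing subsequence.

Let dp[i] be the longest strictly decreasing subsequence ending at i:
i:      1  2  3  4  5  6  7  8  9 10 11
a[i]:  13  7 13  4 13  8  1 14 10  2  8
dp:     1  2  1  3  1  2  4  1  2  4  3
Maximum is 4.

4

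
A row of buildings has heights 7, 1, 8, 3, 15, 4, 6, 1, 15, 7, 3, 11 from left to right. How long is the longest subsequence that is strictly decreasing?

3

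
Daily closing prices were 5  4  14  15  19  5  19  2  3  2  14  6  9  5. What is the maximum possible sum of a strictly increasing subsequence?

53

Let S[i] be the best sum of a strictly increasing subsequence ending at i:
i:      1  2  3  4  5  6  7  8  9 10 11 12 13 14
a[i]:   5  4 14 15 19  5 19  2  3  2 14  6  9  5
S:      5  4 19 34 53  9 53  2  5  2 23 15 24 10
Maximum is 53 (e.g. 5 + 14 + 15 + 19).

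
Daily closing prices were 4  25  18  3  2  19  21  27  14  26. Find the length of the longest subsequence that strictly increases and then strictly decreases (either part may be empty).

inc[i] = longest strictly increasing subsequence ending at i; dec[i] = longest strictly decreasing subsequence starting at i:
i:      1  2  3  4  5  6  7  8  9 10
a[i]:   4 25 18  3  2 19 21 27 14 26
inc:    1  2  2  1  1  3  4  5  2  5
dec:    3  4  3  2  1  2  2  2  1  1
Best peak at i=8 (value 27): inc=5, dec=2, length 5+2−1 = 6.

6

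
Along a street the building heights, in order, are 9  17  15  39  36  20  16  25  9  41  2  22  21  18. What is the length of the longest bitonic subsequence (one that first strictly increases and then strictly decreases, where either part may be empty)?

inc[i] = longest strictly increasing subsequence ending at i; dec[i] = longest strictly decreasing subsequence starting at i:
i:      1  2  3  4  5  6  7  8  9 10 11 12 13 14
a[i]:   9 17 15 39 36 20 16 25  9 41  2 22 21 18
inc:    1  2  2  3  3  3  3  4  1  5  1  4  4  4
dec:    2  4  3  6  5  4  3  4  2  4  1  3  2  1
Best peak at i=4 (value 39): inc=3, dec=6, length 3+6−1 = 8.

8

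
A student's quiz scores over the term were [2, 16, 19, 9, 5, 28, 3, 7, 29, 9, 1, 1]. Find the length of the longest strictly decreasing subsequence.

5

Let dp[i] be the longest strictly decreasing subsequence ending at i:
i:      1  2  3  4  5  6  7  8  9 10 11 12
a[i]:   2 16 19  9  5 28  3  7 29  9  1  1
dp:     1  1  1  2  3  1  4  3  1  2  5  5
Maximum is 5.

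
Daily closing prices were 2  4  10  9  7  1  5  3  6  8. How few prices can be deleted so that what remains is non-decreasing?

Fewest deletions = n − (longest non-decreasing subsequence).
Patience tails:
2 → extends → [2]
4 → extends → [2, 4]
10 → extends → [2, 4, 10]
9 → replaces 10 → [2, 4, 9]
7 → replaces 9 → [2, 4, 7]
1 → replaces 2 → [1, 4, 7]
5 → replaces 7 → [1, 4, 5]
3 → replaces 4 → [1, 3, 5]
6 → extends → [1, 3, 5, 6]
8 → extends → [1, 3, 5, 6, 8]
Longest non-decreasing subsequence has length 5, so deletions = 10 − 5 = 5.

5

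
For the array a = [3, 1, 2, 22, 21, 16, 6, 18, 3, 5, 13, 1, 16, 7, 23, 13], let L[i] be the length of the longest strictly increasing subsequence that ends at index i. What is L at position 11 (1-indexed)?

dp[i] = 1 + max{dp[j] : j<i, a[j]<a[i]} (or 1 if no such j):
i:      1  2  3  4  5  6  7  8  9 10 11 12 13 14 15 16
a[i]:   3  1  2 22 21 16  6 18  3  5 13  1 16  7 23 13
dp:     1  1  2  3  3  3  3  4  3  4  5  1  6  5  7  6
At index 11 the value is 5.

5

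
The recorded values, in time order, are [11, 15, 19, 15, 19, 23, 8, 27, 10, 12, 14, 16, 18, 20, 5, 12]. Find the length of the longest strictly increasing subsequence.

7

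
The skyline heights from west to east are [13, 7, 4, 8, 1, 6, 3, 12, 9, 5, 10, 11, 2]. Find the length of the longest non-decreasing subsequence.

5

Let dp[i] be the length of the longest such subsequence ending at index i:
i:      1  2  3  4  5  6  7  8  9 10 11 12 13
a[i]:  13  7  4  8  1  6  3 12  9  5 10 11  2
dp:     1  1  1  2  1  2  2  3  3  3  4  5  2
Maximum dp value is 5.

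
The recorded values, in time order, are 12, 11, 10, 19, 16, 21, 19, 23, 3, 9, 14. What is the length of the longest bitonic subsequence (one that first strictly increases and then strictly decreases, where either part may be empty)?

5

inc[i] = longest strictly increasing subsequence ending at i; dec[i] = longest strictly decreasing subsequence starting at i:
i:      1  2  3  4  5  6  7  8  9 10 11
a[i]:  12 11 10 19 16 21 19 23  3  9 14
inc:    1  1  1  2  2  3  3  4  1  2  3
dec:    4  3  2  3  2  3  2  2  1  1  1
Best peak at i=6 (value 21): inc=3, dec=3, length 3+3−1 = 5.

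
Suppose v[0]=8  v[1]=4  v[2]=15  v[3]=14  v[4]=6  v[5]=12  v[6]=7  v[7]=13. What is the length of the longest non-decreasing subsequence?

Track the smallest tail for each achievable length (allowing ties):
8 → extends → [8]
4 → replaces 8 → [4]
15 → extends → [4, 15]
14 → replaces 15 → [4, 14]
6 → replaces 14 → [4, 6]
12 → extends → [4, 6, 12]
7 → replaces 12 → [4, 6, 7]
13 → extends → [4, 6, 7, 13]
Four tails, so the longest non-decreasing subsequence has length 4 (e.g. 4, 6, 12, 13).

4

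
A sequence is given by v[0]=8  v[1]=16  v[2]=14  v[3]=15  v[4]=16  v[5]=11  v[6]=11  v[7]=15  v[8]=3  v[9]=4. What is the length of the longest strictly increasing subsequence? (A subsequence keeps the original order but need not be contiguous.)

Let dp[i] be the length of the longest such subsequence ending at index i:
i:      0  1  2  3  4  5  6  7  8  9
v[i]:   8 16 14 15 16 11 11 15  3  4
dp:     1  2  2  3  4  2  2  3  1  2
Maximum dp value is 4.

4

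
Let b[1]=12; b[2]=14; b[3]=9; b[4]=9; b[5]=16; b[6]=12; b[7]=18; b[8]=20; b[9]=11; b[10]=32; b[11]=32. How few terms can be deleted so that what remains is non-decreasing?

Fewest deletions = n − (longest non-decreasing subsequence).
Patience tails:
12 → extends → [12]
14 → extends → [12, 14]
9 → replaces 12 → [9, 14]
9 → replaces 14 → [9, 9]
16 → extends → [9, 9, 16]
12 → replaces 16 → [9, 9, 12]
18 → extends → [9, 9, 12, 18]
20 → extends → [9, 9, 12, 18, 20]
11 → replaces 12 → [9, 9, 11, 18, 20]
32 → extends → [9, 9, 11, 18, 20, 32]
32 → extends → [9, 9, 11, 18, 20, 32, 32]
Longest non-decreasing subsequence has length 7, so deletions = 11 − 7 = 4.

4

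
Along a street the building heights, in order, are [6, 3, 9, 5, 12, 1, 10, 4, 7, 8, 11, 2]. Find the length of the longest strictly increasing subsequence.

5

Track the smallest tail for each achievable length (strict):
6 → extends → [6]
3 → replaces 6 → [3]
9 → extends → [3, 9]
5 → replaces 9 → [3, 5]
12 → extends → [3, 5, 12]
1 → replaces 3 → [1, 5, 12]
10 → replaces 12 → [1, 5, 10]
4 → replaces 5 → [1, 4, 10]
7 → replaces 10 → [1, 4, 7]
8 → extends → [1, 4, 7, 8]
11 → extends → [1, 4, 7, 8, 11]
2 → replaces 4 → [1, 2, 7, 8, 11]
Five tails, so the longest strictly increasing subsequence has length 5 (e.g. 3, 5, 7, 8, 11).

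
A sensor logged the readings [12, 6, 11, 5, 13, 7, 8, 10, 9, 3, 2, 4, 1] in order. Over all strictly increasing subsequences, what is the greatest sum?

31

Let S[i] be the best sum of a strictly increasing subsequence ending at i:
i:      1  2  3  4  5  6  7  8  9 10 11 12 13
a[i]:  12  6 11  5 13  7  8 10  9  3  2  4  1
S:     12  6 17  5 30 13 21 31 30  3  2  7  1
Maximum is 31 (e.g. 6 + 7 + 8 + 10).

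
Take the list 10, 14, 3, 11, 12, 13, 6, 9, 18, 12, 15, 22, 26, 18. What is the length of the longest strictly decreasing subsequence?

Let dp[i] be the longest strictly decreasing subsequence ending at i:
i:      1  2  3  4  5  6  7  8  9 10 11 12 13 14
a[i]:  10 14  3 11 12 13  6  9 18 12 15 22 26 18
dp:     1  1  2  2  2  2  3  3  1  3  2  1  1  2
Maximum is 3.

3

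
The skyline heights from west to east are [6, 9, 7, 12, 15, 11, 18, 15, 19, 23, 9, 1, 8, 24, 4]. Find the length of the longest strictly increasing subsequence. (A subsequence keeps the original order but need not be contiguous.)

Track the smallest tail for each achievable length (strict):
6 → extends → [6]
9 → extends → [6, 9]
7 → replaces 9 → [6, 7]
12 → extends → [6, 7, 12]
15 → extends → [6, 7, 12, 15]
11 → replaces 12 → [6, 7, 11, 15]
18 → extends → [6, 7, 11, 15, 18]
15 → already a tail → [6, 7, 11, 15, 18]
19 → extends → [6, 7, 11, 15, 18, 19]
23 → extends → [6, 7, 11, 15, 18, 19, 23]
9 → replaces 11 → [6, 7, 9, 15, 18, 19, 23]
1 → replaces 6 → [1, 7, 9, 15, 18, 19, 23]
8 → replaces 9 → [1, 7, 8, 15, 18, 19, 23]
24 → extends → [1, 7, 8, 15, 18, 19, 23, 24]
4 → replaces 7 → [1, 4, 8, 15, 18, 19, 23, 24]
Eight tails, so the longest strictly increasing subsequence has length 8 (e.g. 6, 9, 12, 15, 18, 19, 23, 24).

8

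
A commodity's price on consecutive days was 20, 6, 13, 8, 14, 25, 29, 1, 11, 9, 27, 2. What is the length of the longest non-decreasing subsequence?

5

Track the smallest tail for each achievable length (allowing ties):
20 → extends → [20]
6 → replaces 20 → [6]
13 → extends → [6, 13]
8 → replaces 13 → [6, 8]
14 → extends → [6, 8, 14]
25 → extends → [6, 8, 14, 25]
29 → extends → [6, 8, 14, 25, 29]
1 → replaces 6 → [1, 8, 14, 25, 29]
11 → replaces 14 → [1, 8, 11, 25, 29]
9 → replaces 11 → [1, 8, 9, 25, 29]
27 → replaces 29 → [1, 8, 9, 25, 27]
2 → replaces 8 → [1, 2, 9, 25, 27]
Five tails, so the longest non-decreasing subsequence has length 5 (e.g. 6, 13, 14, 25, 29).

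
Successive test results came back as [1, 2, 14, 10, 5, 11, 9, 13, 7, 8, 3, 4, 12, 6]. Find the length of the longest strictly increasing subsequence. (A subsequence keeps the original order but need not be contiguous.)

6

Track the smallest tail for each achievable length (strict):
1 → extends → [1]
2 → extends → [1, 2]
14 → extends → [1, 2, 14]
10 → replaces 14 → [1, 2, 10]
5 → replaces 10 → [1, 2, 5]
11 → extends → [1, 2, 5, 11]
9 → replaces 11 → [1, 2, 5, 9]
13 → extends → [1, 2, 5, 9, 13]
7 → replaces 9 → [1, 2, 5, 7, 13]
8 → replaces 13 → [1, 2, 5, 7, 8]
3 → replaces 5 → [1, 2, 3, 7, 8]
4 → replaces 7 → [1, 2, 3, 4, 8]
12 → extends → [1, 2, 3, 4, 8, 12]
6 → replaces 8 → [1, 2, 3, 4, 6, 12]
Six tails, so the longest strictly increasing subsequence has length 6 (e.g. 1, 2, 5, 7, 8, 12).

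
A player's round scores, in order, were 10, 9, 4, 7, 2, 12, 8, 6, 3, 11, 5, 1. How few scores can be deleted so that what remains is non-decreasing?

8

Fewest deletions = n − (longest non-decreasing subsequence).
Patience tails:
10 → extends → [10]
9 → replaces 10 → [9]
4 → replaces 9 → [4]
7 → extends → [4, 7]
2 → replaces 4 → [2, 7]
12 → extends → [2, 7, 12]
8 → replaces 12 → [2, 7, 8]
6 → replaces 7 → [2, 6, 8]
3 → replaces 6 → [2, 3, 8]
11 → extends → [2, 3, 8, 11]
5 → replaces 8 → [2, 3, 5, 11]
1 → replaces 2 → [1, 3, 5, 11]
Longest non-decreasing subsequence has length 4, so deletions = 12 − 4 = 8.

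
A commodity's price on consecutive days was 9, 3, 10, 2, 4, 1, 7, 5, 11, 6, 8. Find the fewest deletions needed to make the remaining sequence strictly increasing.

Fewest deletions = n − (longest strictly increasing subsequence).
Patience tails:
9 → extends → [9]
3 → replaces 9 → [3]
10 → extends → [3, 10]
2 → replaces 3 → [2, 10]
4 → replaces 10 → [2, 4]
1 → replaces 2 → [1, 4]
7 → extends → [1, 4, 7]
5 → replaces 7 → [1, 4, 5]
11 → extends → [1, 4, 5, 11]
6 → replaces 11 → [1, 4, 5, 6]
8 → extends → [1, 4, 5, 6, 8]
Longest strictly increasing subsequence has length 5, so deletions = 11 − 5 = 6.

6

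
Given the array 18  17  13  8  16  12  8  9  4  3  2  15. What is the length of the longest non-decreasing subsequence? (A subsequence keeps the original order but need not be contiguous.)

4

Let dp[i] be the length of the longest such subsequence ending at index i:
i:      1  2  3  4  5  6  7  8  9 10 11 12
a[i]:  18 17 13  8 16 12  8  9  4  3  2 15
dp:     1  1  1  1  2  2  2  3  1  1  1  4
Maximum dp value is 4.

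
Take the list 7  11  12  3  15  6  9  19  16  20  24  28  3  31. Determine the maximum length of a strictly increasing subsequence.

9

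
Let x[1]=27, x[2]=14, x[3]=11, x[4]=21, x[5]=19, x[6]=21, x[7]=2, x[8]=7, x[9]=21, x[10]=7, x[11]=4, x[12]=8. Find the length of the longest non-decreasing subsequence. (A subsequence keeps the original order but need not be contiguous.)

4

Let dp[i] be the length of the longest such subsequence ending at index i:
i:      1  2  3  4  5  6  7  8  9 10 11 12
x[i]:  27 14 11 21 19 21  2  7 21  7  4  8
dp:     1  1  1  2  2  3  1  2  4  3  2  4
Maximum dp value is 4.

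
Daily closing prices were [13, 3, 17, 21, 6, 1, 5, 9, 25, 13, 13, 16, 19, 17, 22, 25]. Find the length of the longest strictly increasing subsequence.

8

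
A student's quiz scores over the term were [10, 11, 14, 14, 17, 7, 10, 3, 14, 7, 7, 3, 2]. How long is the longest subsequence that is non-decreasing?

5

Let dp[i] be the length of the longest such subsequence ending at index i:
i:      1  2  3  4  5  6  7  8  9 10 11 12 13
a[i]:  10 11 14 14 17  7 10  3 14  7  7  3  2
dp:     1  2  3  4  5  1  2  1  5  2  3  2  1
Maximum dp value is 5.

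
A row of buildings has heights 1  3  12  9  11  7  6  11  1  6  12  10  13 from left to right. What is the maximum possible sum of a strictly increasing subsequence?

49

Let S[i] be the best sum of a strictly increasing subsequence ending at i:
i:      1  2  3  4  5  6  7  8  9 10 11 12 13
a[i]:   1  3 12  9 11  7  6 11  1  6 12 10 13
S:      1  4 16 13 24 11 10 24  1 10 36 23 49
Maximum is 49 (e.g. 1 + 3 + 9 + 11 + 12 + 13).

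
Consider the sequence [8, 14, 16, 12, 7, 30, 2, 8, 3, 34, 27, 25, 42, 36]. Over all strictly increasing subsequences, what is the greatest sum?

144

Let S[i] be the best sum of a strictly increasing subsequence ending at i:
i:       1   2   3   4   5   6   7   8   9  10  11  12  13  14
a[i]:    8  14  16  12   7  30   2   8   3  34  27  25  42  36
S:       8  22  38  20   7  68   2  15   5 102  65  63 144 138
Maximum is 144 (e.g. 8 + 14 + 16 + 30 + 34 + 42).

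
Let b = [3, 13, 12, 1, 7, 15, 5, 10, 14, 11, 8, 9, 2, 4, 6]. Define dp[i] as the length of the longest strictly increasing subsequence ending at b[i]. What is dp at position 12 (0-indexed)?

dp[i] = 1 + max{dp[j] : j<i, b[j]<b[i]} (or 1 if no such j):
i:      0  1  2  3  4  5  6  7  8  9 10 11 12 13 14
b[i]:   3 13 12  1  7 15  5 10 14 11  8  9  2  4  6
dp:     1  2  2  1  2  3  2  3  4  4  3  4  2  3  4
At index 12 the value is 2.

2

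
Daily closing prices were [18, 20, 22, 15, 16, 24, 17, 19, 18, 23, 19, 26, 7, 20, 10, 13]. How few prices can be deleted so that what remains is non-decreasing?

10

Fewest deletions = n − (longest non-decreasing subsequence).
i:      1  2  3  4  5  6  7  8  9 10 11 12 13 14 15 16
a[i]:  18 20 22 15 16 24 17 19 18 23 19 26  7 20 10 13
dp:     1  2  3  1  2  4  3  4  4  5  5  6  1  6  2  3
max dp = 6, so deletions = 16 − 6 = 10.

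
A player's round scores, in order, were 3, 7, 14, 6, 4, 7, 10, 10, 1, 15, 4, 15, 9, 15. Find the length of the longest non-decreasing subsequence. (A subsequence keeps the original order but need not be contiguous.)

8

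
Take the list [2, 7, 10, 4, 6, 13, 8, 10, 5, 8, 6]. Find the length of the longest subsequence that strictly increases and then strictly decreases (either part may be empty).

inc[i] = longest strictly increasing subsequence ending at i; dec[i] = longest strictly decreasing subsequence starting at i:
i:      1  2  3  4  5  6  7  8  9 10 11
a[i]:   2  7 10  4  6 13  8 10  5  8  6
inc:    1  2  3  2  3  4  4  5  3  4  4
dec:    1  3  3  1  2  4  2  3  1  2  1
Best peak at i=6 (value 13): inc=4, dec=4, length 4+4−1 = 7.

7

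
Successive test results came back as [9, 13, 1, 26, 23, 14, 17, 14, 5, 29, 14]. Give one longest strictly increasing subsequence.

Patience tails give the LIS length; then backtrack through the dp parents:
9 → extends → [9]
13 → extends → [9, 13]
1 → replaces 9 → [1, 13]
26 → extends → [1, 13, 26]
23 → replaces 26 → [1, 13, 23]
14 → replaces 23 → [1, 13, 14]
17 → extends → [1, 13, 14, 17]
14 → already a tail → [1, 13, 14, 17]
5 → replaces 13 → [1, 5, 14, 17]
29 → extends → [1, 5, 14, 17, 29]
14 → already a tail → [1, 5, 14, 17, 29]
Length 5; one witness is 9, 13, 14, 17, 29.

9, 13, 14, 17, 29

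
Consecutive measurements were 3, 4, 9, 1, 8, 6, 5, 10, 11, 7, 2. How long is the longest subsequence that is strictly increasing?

Track the smallest tail for each achievable length (strict):
3 → extends → [3]
4 → extends → [3, 4]
9 → extends → [3, 4, 9]
1 → replaces 3 → [1, 4, 9]
8 → replaces 9 → [1, 4, 8]
6 → replaces 8 → [1, 4, 6]
5 → replaces 6 → [1, 4, 5]
10 → extends → [1, 4, 5, 10]
11 → extends → [1, 4, 5, 10, 11]
7 → replaces 10 → [1, 4, 5, 7, 11]
2 → replaces 4 → [1, 2, 5, 7, 11]
Five tails, so the longest strictly increasing subsequence has length 5 (e.g. 3, 4, 9, 10, 11).

5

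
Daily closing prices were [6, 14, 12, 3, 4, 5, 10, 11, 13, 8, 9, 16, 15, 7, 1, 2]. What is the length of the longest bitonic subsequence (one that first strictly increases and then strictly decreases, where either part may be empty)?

inc[i] = longest strictly increasing subsequence ending at i; dec[i] = longest strictly decreasing subsequence starting at i:
i:      1  2  3  4  5  6  7  8  9 10 11 12 13 14 15 16
a[i]:   6 14 12  3  4  5 10 11 13  8  9 16 15  7  1  2
inc:    1  2  2  1  2  3  4  5  6  4  5  7  7  4  1  2
dec:    3  6  5  2  2  2  4  4  4  3  3  4  3  2  1  1
Best peak at i=12 (value 16): inc=7, dec=4, length 7+4−1 = 10.

10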